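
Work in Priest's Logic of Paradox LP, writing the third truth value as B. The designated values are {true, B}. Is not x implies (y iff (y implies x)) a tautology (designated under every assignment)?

Countermodel: x=false, y=true gives false, which is not designated.

No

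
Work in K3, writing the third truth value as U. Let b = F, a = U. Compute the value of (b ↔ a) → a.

U

b ↔ a = F ↔ U = U
(b ↔ a) → a = U → U = U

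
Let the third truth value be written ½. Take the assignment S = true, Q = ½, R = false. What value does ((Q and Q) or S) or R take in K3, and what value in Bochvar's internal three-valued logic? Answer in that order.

In K3: Q and Q = ½ and ½ = ½
(Q and Q) or S = ½ or true = true
((Q and Q) or S) or R = true or false = true
In Bochvar's internal three-valued logic: Q and Q = ½ and ½ = ½
(Q and Q) or S = ½ or true = ½
((Q and Q) or S) or R = ½ or false = ½
They differ because K3 and Bochvar's internal three-valued logic treat ½ differently under the binary connectives.

true; ½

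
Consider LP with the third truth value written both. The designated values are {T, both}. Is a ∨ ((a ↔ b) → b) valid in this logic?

No

Countermodel: a=F, b=F gives F, which is not designated.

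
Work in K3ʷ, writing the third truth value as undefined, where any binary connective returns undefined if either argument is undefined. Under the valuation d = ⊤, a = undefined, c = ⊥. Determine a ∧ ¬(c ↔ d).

undefined

c ↔ d = ⊥ ↔ ⊤ = ⊥
¬(c ↔ d) = ¬⊥ = ⊤
a ∧ ¬(c ↔ d) = undefined ∧ ⊤ = undefined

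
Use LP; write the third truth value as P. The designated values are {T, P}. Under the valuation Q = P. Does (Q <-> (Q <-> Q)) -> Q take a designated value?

Yes

Q <-> Q = P <-> P = P
Q <-> (Q <-> Q) = P <-> P = P
(Q <-> (Q <-> Q)) -> Q = P -> P = P
P ∈ {T, P}.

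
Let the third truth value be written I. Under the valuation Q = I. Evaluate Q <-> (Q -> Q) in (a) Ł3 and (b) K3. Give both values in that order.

I; I

In Ł3: Q -> Q = I -> I = ⊤  [min(1, 1−½+½)]
Q <-> (Q -> Q) = I <-> ⊤ = I
In K3: Q -> Q = I -> I = I  [~I | I]
Q <-> (Q -> Q) = I <-> I = I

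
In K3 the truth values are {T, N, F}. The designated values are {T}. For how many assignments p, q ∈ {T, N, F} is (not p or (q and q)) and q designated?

3

Designated under: (p=T, q=T); (p=N, q=T); (p=F, q=T).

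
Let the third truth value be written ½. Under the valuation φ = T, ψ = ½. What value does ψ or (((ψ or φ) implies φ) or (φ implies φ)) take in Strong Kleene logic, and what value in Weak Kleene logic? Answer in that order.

In Strong Kleene logic: ψ or φ = ½ or T = T
(ψ or φ) implies φ = T implies T = T
φ implies φ = T implies T = T
((ψ or φ) implies φ) or (φ implies φ) = T or T = T
ψ or (((ψ or φ) implies φ) or (φ implies φ)) = ½ or T = T
In Weak Kleene logic: ψ or φ = ½ or T = ½
(ψ or φ) implies φ = ½ implies T = ½  [any arg is the third value ⇒ result is the third value]
φ implies φ = T implies T = T
((ψ or φ) implies φ) or (φ implies φ) = ½ or T = ½
ψ or (((ψ or φ) implies φ) or (φ implies φ)) = ½ or ½ = ½
They differ because Strong Kleene logic and Weak Kleene logic treat ½ differently under the binary connectives.

T; ½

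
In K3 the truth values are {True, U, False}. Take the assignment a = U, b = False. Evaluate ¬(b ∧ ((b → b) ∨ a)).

b → b = False → False = True
(b → b) ∨ a = True ∨ U = True
b ∧ ((b → b) ∨ a) = False ∧ True = False
¬(b ∧ ((b → b) ∨ a)) = ¬False = True

True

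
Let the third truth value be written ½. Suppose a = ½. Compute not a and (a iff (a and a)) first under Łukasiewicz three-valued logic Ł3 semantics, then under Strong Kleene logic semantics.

½; ½

In Łukasiewicz three-valued logic Ł3: not a = not ½ = ½
a and a = ½ and ½ = ½
a iff (a and a) = ½ iff ½ = True
not a and (a iff (a and a)) = ½ and True = ½
In Strong Kleene logic: not a = not ½ = ½
a and a = ½ and ½ = ½
a iff (a and a) = ½ iff ½ = ½
not a and (a iff (a and a)) = ½ and ½ = ½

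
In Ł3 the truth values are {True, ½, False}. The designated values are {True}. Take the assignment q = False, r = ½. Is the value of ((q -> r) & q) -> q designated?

q -> r = False -> ½ = True  [min(1, 1−0+½)]
(q -> r) & q = True & False = False
((q -> r) & q) -> q = False -> False = True
True ∈ {True}.

Yes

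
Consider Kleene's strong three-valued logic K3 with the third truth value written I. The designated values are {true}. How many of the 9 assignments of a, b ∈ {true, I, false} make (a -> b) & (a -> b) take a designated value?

5

Of the 9 assignments, 5 give a value in {true}.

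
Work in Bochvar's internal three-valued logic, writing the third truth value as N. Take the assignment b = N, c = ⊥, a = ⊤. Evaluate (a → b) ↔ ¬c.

a → b = ⊤ → N = N
¬c = ¬⊥ = ⊤
(a → b) ↔ ¬c = N ↔ ⊤ = N

N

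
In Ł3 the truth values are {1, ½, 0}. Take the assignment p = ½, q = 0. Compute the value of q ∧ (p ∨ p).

p ∨ p = ½ ∨ ½ = ½
q ∧ (p ∨ p) = 0 ∧ ½ = 0

0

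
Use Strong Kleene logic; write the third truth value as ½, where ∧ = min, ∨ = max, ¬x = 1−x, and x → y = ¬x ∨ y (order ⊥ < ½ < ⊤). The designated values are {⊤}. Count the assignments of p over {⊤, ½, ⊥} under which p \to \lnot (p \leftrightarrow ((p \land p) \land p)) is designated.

1

p=⊤: ⊥ ·
p=½: ½ ·
p=⊥: ⊤ ✓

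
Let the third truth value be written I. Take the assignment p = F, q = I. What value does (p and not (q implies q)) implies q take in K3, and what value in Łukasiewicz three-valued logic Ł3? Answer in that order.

T; T

In K3: q implies q = I implies I = I  [not I or I]
not (q implies q) = not I = I
p and not (q implies q) = F and I = F
(p and not (q implies q)) implies q = F implies I = T
In Łukasiewicz three-valued logic Ł3: q implies q = I implies I = T  [min(1, 1−½+½)]
not (q implies q) = not T = F
p and not (q implies q) = F and F = F
(p and not (q implies q)) implies q = F implies I = T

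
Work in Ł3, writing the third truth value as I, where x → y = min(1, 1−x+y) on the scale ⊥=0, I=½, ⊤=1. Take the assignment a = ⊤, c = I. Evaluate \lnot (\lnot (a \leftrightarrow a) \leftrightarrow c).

I

a \leftrightarrow a = ⊤ \leftrightarrow ⊤ = ⊤
\lnot (a \leftrightarrow a) = \lnot ⊤ = ⊥
\lnot (a \leftrightarrow a) \leftrightarrow c = ⊥ \leftrightarrow I = I  [1 − |0−½|]
\lnot (\lnot (a \leftrightarrow a) \leftrightarrow c) = \lnot I = I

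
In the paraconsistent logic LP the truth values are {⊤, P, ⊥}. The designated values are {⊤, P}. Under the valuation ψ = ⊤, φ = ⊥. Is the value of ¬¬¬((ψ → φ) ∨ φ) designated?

Yes

ψ → φ = ⊤ → ⊥ = ⊥
(ψ → φ) ∨ φ = ⊥ ∨ ⊥ = ⊥
¬((ψ → φ) ∨ φ) = ¬⊥ = ⊤
¬¬((ψ → φ) ∨ φ) = ¬⊤ = ⊥
¬¬¬((ψ → φ) ∨ φ) = ¬⊥ = ⊤
⊤ ∈ {⊤, P}.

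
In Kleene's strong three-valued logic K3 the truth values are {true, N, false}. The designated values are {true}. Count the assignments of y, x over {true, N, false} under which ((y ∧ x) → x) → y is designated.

Designated under: (y=true, x=true); (y=true, x=N); (y=true, x=false).

3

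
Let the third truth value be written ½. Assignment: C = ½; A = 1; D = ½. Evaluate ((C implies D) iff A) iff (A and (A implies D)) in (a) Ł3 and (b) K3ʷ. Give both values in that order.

In Ł3: C implies D = ½ implies ½ = 1  [min(1, 1−½+½)]
(C implies D) iff A = 1 iff 1 = 1
A implies D = 1 implies ½ = ½
A and (A implies D) = 1 and ½ = ½
((C implies D) iff A) iff (A and (A implies D)) = 1 iff ½ = ½
In K3ʷ: C implies D = ½ implies ½ = ½  [any arg is the third value ⇒ result is the third value]
(C implies D) iff A = ½ iff 1 = ½
A implies D = 1 implies ½ = ½
A and (A implies D) = 1 and ½ = ½
((C implies D) iff A) iff (A and (A implies D)) = ½ iff ½ = ½

½; ½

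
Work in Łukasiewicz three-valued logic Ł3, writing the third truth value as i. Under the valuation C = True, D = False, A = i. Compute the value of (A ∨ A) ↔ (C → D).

A ∨ A = i ∨ i = i
C → D = True → False = False
(A ∨ A) ↔ (C → D) = i ↔ False = i  [1 − |½−0|]

i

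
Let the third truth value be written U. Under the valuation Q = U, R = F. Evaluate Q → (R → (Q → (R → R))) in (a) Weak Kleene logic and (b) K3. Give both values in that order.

U; T

In Weak Kleene logic: R → R = F → F = T
Q → (R → R) = U → T = U  [any arg is the third value ⇒ result is the third value]
R → (Q → (R → R)) = F → U = U
Q → (R → (Q → (R → R))) = U → U = U
In K3: R → R = F → F = T
Q → (R → R) = U → T = T  [¬U ∨ T]
R → (Q → (R → R)) = F → T = T
Q → (R → (Q → (R → R))) = U → T = T
They differ because Weak Kleene logic and K3 treat U differently under the binary connectives.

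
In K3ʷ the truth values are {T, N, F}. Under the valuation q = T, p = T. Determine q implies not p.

not p = not T = F
q implies not p = T implies F = F

F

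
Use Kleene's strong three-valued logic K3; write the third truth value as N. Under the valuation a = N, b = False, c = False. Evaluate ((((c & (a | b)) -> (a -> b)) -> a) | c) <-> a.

N

a | b = N | False = N
c & (a | b) = False & N = False
a -> b = N -> False = N  [~N | False]
(c & (a | b)) -> (a -> b) = False -> N = True
((c & (a | b)) -> (a -> b)) -> a = True -> N = N
(((c & (a | b)) -> (a -> b)) -> a) | c = N | False = N
((((c & (a | b)) -> (a -> b)) -> a) | c) <-> a = N <-> N = N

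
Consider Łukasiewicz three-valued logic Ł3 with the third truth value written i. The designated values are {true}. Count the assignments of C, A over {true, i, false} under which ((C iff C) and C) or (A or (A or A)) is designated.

Of the 9 assignments, 5 give a value in {true}.

5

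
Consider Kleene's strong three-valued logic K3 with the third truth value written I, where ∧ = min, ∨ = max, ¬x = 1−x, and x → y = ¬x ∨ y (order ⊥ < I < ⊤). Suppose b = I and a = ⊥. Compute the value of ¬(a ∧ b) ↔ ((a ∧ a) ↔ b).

a ∧ b = ⊥ ∧ I = ⊥
¬(a ∧ b) = ¬⊥ = ⊤
a ∧ a = ⊥ ∧ ⊥ = ⊥
(a ∧ a) ↔ b = ⊥ ↔ I = I
¬(a ∧ b) ↔ ((a ∧ a) ↔ b) = ⊤ ↔ I = I

I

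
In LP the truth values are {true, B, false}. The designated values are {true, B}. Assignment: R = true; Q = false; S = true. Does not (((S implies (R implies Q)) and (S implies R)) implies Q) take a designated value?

No

R implies Q = true implies false = false
S implies (R implies Q) = true implies false = false
S implies R = true implies true = true
(S implies (R implies Q)) and (S implies R) = false and true = false
((S implies (R implies Q)) and (S implies R)) implies Q = false implies false = true
not (((S implies (R implies Q)) and (S implies R)) implies Q) = not true = false
false ∉ {true, B}.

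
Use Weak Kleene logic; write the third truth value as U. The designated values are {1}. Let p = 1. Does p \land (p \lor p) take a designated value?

Yes

p \lor p = 1 \lor 1 = 1
p \land (p \lor p) = 1 \land 1 = 1
1 ∈ {1}.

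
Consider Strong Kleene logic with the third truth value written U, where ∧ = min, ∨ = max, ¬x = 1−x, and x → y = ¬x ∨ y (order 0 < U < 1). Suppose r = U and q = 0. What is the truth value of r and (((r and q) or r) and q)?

r and q = U and 0 = 0
(r and q) or r = 0 or U = U
((r and q) or r) and q = U and 0 = 0
r and (((r and q) or r) and q) = U and 0 = 0

0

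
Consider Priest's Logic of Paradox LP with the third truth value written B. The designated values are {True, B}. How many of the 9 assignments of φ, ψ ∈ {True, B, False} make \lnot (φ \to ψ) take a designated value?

4

Designated under: (φ=True, ψ=B); (φ=True, ψ=False); (φ=B, ψ=B); (φ=B, ψ=False).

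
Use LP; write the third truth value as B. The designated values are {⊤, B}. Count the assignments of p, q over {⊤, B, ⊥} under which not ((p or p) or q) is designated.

Designated under: (p=B, q=B); (p=B, q=⊥); (p=⊥, q=B); (p=⊥, q=⊥).

4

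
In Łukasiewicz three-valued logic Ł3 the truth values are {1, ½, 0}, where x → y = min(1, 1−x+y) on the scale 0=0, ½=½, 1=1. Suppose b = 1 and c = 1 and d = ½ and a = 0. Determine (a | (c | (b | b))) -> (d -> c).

1

b | b = 1 | 1 = 1
c | (b | b) = 1 | 1 = 1
a | (c | (b | b)) = 0 | 1 = 1
d -> c = ½ -> 1 = 1  [min(1, 1−½+1)]
(a | (c | (b | b))) -> (d -> c) = 1 -> 1 = 1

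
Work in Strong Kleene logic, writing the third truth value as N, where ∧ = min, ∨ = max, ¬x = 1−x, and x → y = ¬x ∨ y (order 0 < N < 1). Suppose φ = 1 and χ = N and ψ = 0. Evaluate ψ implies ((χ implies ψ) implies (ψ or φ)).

1

χ implies ψ = N implies 0 = N  [not N or 0]
ψ or φ = 0 or 1 = 1
(χ implies ψ) implies (ψ or φ) = N implies 1 = 1
ψ implies ((χ implies ψ) implies (ψ or φ)) = 0 implies 1 = 1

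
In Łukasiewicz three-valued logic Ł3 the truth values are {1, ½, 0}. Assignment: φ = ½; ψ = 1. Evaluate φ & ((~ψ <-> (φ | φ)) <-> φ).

~ψ = ~1 = 0
φ | φ = ½ | ½ = ½
~ψ <-> (φ | φ) = 0 <-> ½ = ½  [1 − |0−½|]
(~ψ <-> (φ | φ)) <-> φ = ½ <-> ½ = 1
φ & ((~ψ <-> (φ | φ)) <-> φ) = ½ & 1 = ½

½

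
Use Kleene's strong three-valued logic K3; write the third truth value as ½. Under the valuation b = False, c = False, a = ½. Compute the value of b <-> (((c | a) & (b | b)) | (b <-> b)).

c | a = False | ½ = ½
b | b = False | False = False
(c | a) & (b | b) = ½ & False = False
b <-> b = False <-> False = True
((c | a) & (b | b)) | (b <-> b) = False | True = True
b <-> (((c | a) & (b | b)) | (b <-> b)) = False <-> True = False

False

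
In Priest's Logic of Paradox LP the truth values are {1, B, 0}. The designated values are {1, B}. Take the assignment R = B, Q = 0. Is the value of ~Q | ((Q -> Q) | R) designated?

~Q = ~0 = 1
Q -> Q = 0 -> 0 = 1
(Q -> Q) | R = 1 | B = 1
~Q | ((Q -> Q) | R) = 1 | 1 = 1
1 ∈ {1, B}.

Yes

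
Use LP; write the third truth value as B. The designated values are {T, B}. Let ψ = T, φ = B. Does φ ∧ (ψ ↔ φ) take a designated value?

ψ ↔ φ = T ↔ B = B
φ ∧ (ψ ↔ φ) = B ∧ B = B
B ∈ {T, B}.

Yes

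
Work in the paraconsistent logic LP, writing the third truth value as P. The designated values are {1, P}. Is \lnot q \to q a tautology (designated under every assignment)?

Countermodel: q=0 gives 0, which is not designated.

No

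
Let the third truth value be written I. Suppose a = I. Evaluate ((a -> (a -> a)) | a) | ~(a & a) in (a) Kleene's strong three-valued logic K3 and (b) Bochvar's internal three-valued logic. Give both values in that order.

In Kleene's strong three-valued logic K3: a -> a = I -> I = I  [~I | I]
a -> (a -> a) = I -> I = I
(a -> (a -> a)) | a = I | I = I
a & a = I & I = I
~(a & a) = ~I = I
((a -> (a -> a)) | a) | ~(a & a) = I | I = I
In Bochvar's internal three-valued logic: a -> a = I -> I = I
a -> (a -> a) = I -> I = I
(a -> (a -> a)) | a = I | I = I
a & a = I & I = I
~(a & a) = ~I = I
((a -> (a -> a)) | a) | ~(a & a) = I | I = I

I; I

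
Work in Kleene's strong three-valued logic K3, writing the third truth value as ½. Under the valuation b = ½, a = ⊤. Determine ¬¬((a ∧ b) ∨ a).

a ∧ b = ⊤ ∧ ½ = ½
(a ∧ b) ∨ a = ½ ∨ ⊤ = ⊤
¬((a ∧ b) ∨ a) = ¬⊤ = ⊥
¬¬((a ∧ b) ∨ a) = ¬⊥ = ⊤

⊤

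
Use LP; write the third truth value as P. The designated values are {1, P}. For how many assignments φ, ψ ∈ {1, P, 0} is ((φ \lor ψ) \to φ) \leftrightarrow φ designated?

8

Of the 9 assignments, 8 give a value in {1, P}.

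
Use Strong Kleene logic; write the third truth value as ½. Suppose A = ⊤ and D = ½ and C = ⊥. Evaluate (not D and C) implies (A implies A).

not D = not ½ = ½
not D and C = ½ and ⊥ = ⊥
A implies A = ⊤ implies ⊤ = ⊤
(not D and C) implies (A implies A) = ⊥ implies ⊤ = ⊤

⊤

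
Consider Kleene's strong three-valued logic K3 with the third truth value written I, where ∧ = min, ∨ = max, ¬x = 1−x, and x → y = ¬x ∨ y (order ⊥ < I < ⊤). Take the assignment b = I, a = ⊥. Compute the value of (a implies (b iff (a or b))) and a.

a or b = ⊥ or I = I
b iff (a or b) = I iff I = I
a implies (b iff (a or b)) = ⊥ implies I = ⊤  [not ⊥ or I]
(a implies (b iff (a or b))) and a = ⊤ and ⊥ = ⊥

⊥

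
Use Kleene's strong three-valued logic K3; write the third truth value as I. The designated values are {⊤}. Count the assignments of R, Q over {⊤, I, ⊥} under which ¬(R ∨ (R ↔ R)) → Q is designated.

7

Of the 9 assignments, 7 give a value in {⊤}.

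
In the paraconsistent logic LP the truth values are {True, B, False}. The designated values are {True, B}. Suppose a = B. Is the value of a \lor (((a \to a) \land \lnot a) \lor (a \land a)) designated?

Yes

a \to a = B \to B = B
\lnot a = \lnot B = B
(a \to a) \land \lnot a = B \land B = B
a \land a = B \land B = B
((a \to a) \land \lnot a) \lor (a \land a) = B \lor B = B
a \lor (((a \to a) \land \lnot a) \lor (a \land a)) = B \lor B = B
B ∈ {True, B}.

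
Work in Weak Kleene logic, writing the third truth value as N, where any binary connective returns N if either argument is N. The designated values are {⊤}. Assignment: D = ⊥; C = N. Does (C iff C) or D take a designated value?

C iff C = N iff N = N
(C iff C) or D = N or ⊥ = N
N ∉ {⊤}.

No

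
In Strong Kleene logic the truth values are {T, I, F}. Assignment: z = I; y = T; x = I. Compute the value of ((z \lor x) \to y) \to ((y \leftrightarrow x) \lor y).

z \lor x = I \lor I = I
(z \lor x) \to y = I \to T = T
y \leftrightarrow x = T \leftrightarrow I = I
(y \leftrightarrow x) \lor y = I \lor T = T
((z \lor x) \to y) \to ((y \leftrightarrow x) \lor y) = T \to T = T

T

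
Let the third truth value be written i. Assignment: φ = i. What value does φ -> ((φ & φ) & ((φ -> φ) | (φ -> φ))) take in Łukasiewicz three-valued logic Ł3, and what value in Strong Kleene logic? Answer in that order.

In Łukasiewicz three-valued logic Ł3: φ & φ = i & i = i
φ -> φ = i -> i = 1  [min(1, 1−½+½)]
φ -> φ = i -> i = 1
(φ -> φ) | (φ -> φ) = 1 | 1 = 1
(φ & φ) & ((φ -> φ) | (φ -> φ)) = i & 1 = i
φ -> ((φ & φ) & ((φ -> φ) | (φ -> φ))) = i -> i = 1
In Strong Kleene logic: φ & φ = i & i = i
φ -> φ = i -> i = i  [~i | i]
φ -> φ = i -> i = i
(φ -> φ) | (φ -> φ) = i | i = i
(φ & φ) & ((φ -> φ) | (φ -> φ)) = i & i = i
φ -> ((φ & φ) & ((φ -> φ) | (φ -> φ))) = i -> i = i
They differ because Łukasiewicz three-valued logic Ł3 and Strong Kleene logic treat i differently under implication.

1; i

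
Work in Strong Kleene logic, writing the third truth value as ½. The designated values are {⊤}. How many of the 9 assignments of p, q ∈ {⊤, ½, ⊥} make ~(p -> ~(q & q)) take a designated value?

Designated under: (p=⊤, q=⊤).

1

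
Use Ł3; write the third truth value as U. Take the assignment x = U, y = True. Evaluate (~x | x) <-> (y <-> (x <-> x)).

U

~x = ~U = U
~x | x = U | U = U
x <-> x = U <-> U = True  [1 − |½−½|]
y <-> (x <-> x) = True <-> True = True
(~x | x) <-> (y <-> (x <-> x)) = U <-> True = U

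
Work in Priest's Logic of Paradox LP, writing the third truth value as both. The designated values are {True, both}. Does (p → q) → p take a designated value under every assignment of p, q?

No

Countermodel: p=False, q=True gives False, which is not designated.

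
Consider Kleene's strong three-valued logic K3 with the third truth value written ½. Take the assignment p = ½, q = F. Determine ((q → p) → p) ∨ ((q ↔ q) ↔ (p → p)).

q → p = F → ½ = T  [¬F ∨ ½]
(q → p) → p = T → ½ = ½
q ↔ q = F ↔ F = T
p → p = ½ → ½ = ½
(q ↔ q) ↔ (p → p) = T ↔ ½ = ½
((q → p) → p) ∨ ((q ↔ q) ↔ (p → p)) = ½ ∨ ½ = ½

½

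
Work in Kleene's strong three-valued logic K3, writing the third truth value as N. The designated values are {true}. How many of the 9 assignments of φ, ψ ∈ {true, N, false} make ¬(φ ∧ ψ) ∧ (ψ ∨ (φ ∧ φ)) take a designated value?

2

Designated under: (φ=true, ψ=false); (φ=false, ψ=true).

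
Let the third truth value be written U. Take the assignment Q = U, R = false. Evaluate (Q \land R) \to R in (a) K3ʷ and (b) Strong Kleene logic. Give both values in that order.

U; true

In K3ʷ: Q \land R = U \land false = U
(Q \land R) \to R = U \to false = U  [any arg is the third value ⇒ result is the third value]
In Strong Kleene logic: Q \land R = U \land false = false
(Q \land R) \to R = false \to false = true
They differ because K3ʷ and Strong Kleene logic treat U differently under the binary connectives.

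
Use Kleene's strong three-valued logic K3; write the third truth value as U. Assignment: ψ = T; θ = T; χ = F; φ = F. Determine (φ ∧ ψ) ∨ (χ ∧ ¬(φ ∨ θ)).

φ ∧ ψ = F ∧ T = F
φ ∨ θ = F ∨ T = T
¬(φ ∨ θ) = ¬T = F
χ ∧ ¬(φ ∨ θ) = F ∧ F = F
(φ ∧ ψ) ∨ (χ ∧ ¬(φ ∨ θ)) = F ∨ F = F

F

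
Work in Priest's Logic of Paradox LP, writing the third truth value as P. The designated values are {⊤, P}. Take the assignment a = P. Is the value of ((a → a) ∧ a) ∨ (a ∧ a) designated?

Yes

a → a = P → P = P  [¬P ∨ P]
(a → a) ∧ a = P ∧ P = P
a ∧ a = P ∧ P = P
((a → a) ∧ a) ∨ (a ∧ a) = P ∨ P = P
P ∈ {⊤, P}.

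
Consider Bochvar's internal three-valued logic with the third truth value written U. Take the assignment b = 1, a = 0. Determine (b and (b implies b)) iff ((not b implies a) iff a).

0

b implies b = 1 implies 1 = 1
b and (b implies b) = 1 and 1 = 1
not b = not 1 = 0
not b implies a = 0 implies 0 = 1
(not b implies a) iff a = 1 iff 0 = 0
(b and (b implies b)) iff ((not b implies a) iff a) = 1 iff 0 = 0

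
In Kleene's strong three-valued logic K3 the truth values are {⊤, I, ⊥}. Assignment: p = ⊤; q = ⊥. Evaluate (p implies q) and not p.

p implies q = ⊤ implies ⊥ = ⊥
not p = not ⊤ = ⊥
(p implies q) and not p = ⊥ and ⊥ = ⊥

⊥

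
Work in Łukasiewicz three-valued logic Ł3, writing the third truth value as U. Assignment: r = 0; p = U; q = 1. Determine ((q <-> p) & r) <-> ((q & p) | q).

q <-> p = 1 <-> U = U
(q <-> p) & r = U & 0 = 0
q & p = 1 & U = U
(q & p) | q = U | 1 = 1
((q <-> p) & r) <-> ((q & p) | q) = 0 <-> 1 = 0

0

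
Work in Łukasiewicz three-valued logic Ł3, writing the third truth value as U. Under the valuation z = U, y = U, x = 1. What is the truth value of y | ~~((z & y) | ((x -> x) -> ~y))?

z & y = U & U = U
x -> x = 1 -> 1 = 1
~y = ~U = U
(x -> x) -> ~y = 1 -> U = U  [min(1, 1−1+½)]
(z & y) | ((x -> x) -> ~y) = U | U = U
~((z & y) | ((x -> x) -> ~y)) = ~U = U
~~((z & y) | ((x -> x) -> ~y)) = ~U = U
y | ~~((z & y) | ((x -> x) -> ~y)) = U | U = U

U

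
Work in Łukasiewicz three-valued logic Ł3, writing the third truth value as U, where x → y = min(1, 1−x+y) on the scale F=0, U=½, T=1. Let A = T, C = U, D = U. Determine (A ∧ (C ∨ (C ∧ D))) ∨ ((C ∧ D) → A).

T

C ∧ D = U ∧ U = U
C ∨ (C ∧ D) = U ∨ U = U
A ∧ (C ∨ (C ∧ D)) = T ∧ U = U
C ∧ D = U ∧ U = U
(C ∧ D) → A = U → T = T  [min(1, 1−½+1)]
(A ∧ (C ∨ (C ∧ D))) ∨ ((C ∧ D) → A) = U ∨ T = T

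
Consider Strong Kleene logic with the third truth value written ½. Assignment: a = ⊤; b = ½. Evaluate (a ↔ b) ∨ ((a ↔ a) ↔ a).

a ↔ b = ⊤ ↔ ½ = ½
a ↔ a = ⊤ ↔ ⊤ = ⊤
(a ↔ a) ↔ a = ⊤ ↔ ⊤ = ⊤
(a ↔ b) ∨ ((a ↔ a) ↔ a) = ½ ∨ ⊤ = ⊤

⊤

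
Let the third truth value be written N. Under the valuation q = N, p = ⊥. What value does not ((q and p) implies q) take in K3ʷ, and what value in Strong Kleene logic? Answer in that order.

In K3ʷ: q and p = N and ⊥ = N
(q and p) implies q = N implies N = N  [any arg is the third value ⇒ result is the third value]
not ((q and p) implies q) = not N = N
In Strong Kleene logic: q and p = N and ⊥ = ⊥
(q and p) implies q = ⊥ implies N = ⊤  [not ⊥ or N]
not ((q and p) implies q) = not ⊤ = ⊥
They differ because K3ʷ and Strong Kleene logic treat N differently under the binary connectives.

N; ⊥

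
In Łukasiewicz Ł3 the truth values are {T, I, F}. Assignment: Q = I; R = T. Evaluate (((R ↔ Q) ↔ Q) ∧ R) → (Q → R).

R ↔ Q = T ↔ I = I  [1 − |1−½|]
(R ↔ Q) ↔ Q = I ↔ I = T
((R ↔ Q) ↔ Q) ∧ R = T ∧ T = T
Q → R = I → T = T
(((R ↔ Q) ↔ Q) ∧ R) → (Q → R) = T → T = T

T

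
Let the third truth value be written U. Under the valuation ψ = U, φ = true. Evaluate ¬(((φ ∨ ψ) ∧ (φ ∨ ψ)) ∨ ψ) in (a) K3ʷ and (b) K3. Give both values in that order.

U; false

In K3ʷ: φ ∨ ψ = true ∨ U = U
φ ∨ ψ = true ∨ U = U
(φ ∨ ψ) ∧ (φ ∨ ψ) = U ∧ U = U
((φ ∨ ψ) ∧ (φ ∨ ψ)) ∨ ψ = U ∨ U = U
¬(((φ ∨ ψ) ∧ (φ ∨ ψ)) ∨ ψ) = ¬U = U
In K3: φ ∨ ψ = true ∨ U = true
φ ∨ ψ = true ∨ U = true
(φ ∨ ψ) ∧ (φ ∨ ψ) = true ∧ true = true
((φ ∨ ψ) ∧ (φ ∨ ψ)) ∨ ψ = true ∨ U = true
¬(((φ ∨ ψ) ∧ (φ ∨ ψ)) ∨ ψ) = ¬true = false
They differ because K3ʷ and K3 treat U differently under the binary connectives.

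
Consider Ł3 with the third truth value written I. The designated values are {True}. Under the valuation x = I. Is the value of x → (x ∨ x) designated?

x ∨ x = I ∨ I = I
x → (x ∨ x) = I → I = True  [min(1, 1−½+½)]
True ∈ {True}.

Yes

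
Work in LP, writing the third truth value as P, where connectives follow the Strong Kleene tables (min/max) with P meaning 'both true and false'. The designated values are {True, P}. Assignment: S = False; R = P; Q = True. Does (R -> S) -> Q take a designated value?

Yes

R -> S = P -> False = P
(R -> S) -> Q = P -> True = True
True ∈ {True, P}.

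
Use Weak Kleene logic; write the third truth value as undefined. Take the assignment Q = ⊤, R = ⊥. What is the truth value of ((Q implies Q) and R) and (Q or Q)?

⊥

Q implies Q = ⊤ implies ⊤ = ⊤
(Q implies Q) and R = ⊤ and ⊥ = ⊥
Q or Q = ⊤ or ⊤ = ⊤
((Q implies Q) and R) and (Q or Q) = ⊥ and ⊤ = ⊥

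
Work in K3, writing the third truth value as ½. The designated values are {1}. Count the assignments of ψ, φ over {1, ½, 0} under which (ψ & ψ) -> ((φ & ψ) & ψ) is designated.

Designated under: (ψ=1, φ=1); (ψ=0, φ=1); (ψ=0, φ=½); (ψ=0, φ=0).

4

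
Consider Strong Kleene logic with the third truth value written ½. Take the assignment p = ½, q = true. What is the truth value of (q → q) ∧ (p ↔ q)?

½

q → q = true → true = true
p ↔ q = ½ ↔ true = ½
(q → q) ∧ (p ↔ q) = true ∧ ½ = ½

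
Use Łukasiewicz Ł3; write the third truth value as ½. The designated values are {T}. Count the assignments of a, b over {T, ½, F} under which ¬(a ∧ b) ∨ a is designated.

Of the 9 assignments, 7 give a value in {T}.

7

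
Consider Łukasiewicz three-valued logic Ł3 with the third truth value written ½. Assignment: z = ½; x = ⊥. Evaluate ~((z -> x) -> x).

z -> x = ½ -> ⊥ = ½
(z -> x) -> x = ½ -> ⊥ = ½
~((z -> x) -> x) = ~½ = ½

½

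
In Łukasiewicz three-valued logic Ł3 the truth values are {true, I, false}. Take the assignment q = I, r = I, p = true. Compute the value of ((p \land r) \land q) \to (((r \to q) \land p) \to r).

true

p \land r = true \land I = I
(p \land r) \land q = I \land I = I
r \to q = I \to I = true  [min(1, 1−½+½)]
(r \to q) \land p = true \land true = true
((r \to q) \land p) \to r = true \to I = I
((p \land r) \land q) \to (((r \to q) \land p) \to r) = I \to I = true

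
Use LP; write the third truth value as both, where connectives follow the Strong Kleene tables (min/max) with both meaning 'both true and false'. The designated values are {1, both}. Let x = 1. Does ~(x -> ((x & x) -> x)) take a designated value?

x & x = 1 & 1 = 1
(x & x) -> x = 1 -> 1 = 1
x -> ((x & x) -> x) = 1 -> 1 = 1
~(x -> ((x & x) -> x)) = ~1 = 0
0 ∉ {1, both}.

No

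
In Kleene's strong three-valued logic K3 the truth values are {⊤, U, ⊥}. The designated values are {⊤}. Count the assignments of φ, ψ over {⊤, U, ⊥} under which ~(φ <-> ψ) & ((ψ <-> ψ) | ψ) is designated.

Designated under: (φ=⊤, ψ=⊥); (φ=⊥, ψ=⊤).

2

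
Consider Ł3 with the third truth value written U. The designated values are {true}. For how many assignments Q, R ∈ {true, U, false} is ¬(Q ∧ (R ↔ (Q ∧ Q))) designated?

Designated under: (Q=true, R=false); (Q=false, R=true); (Q=false, R=U); (Q=false, R=false).

4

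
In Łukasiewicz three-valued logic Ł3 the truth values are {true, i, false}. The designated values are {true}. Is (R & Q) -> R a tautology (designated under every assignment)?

Every assignment of R, Q over {true, i, false} gives a value in {true}.
In particular, with R=i, Q=i: (R & Q) -> R = true.

Yes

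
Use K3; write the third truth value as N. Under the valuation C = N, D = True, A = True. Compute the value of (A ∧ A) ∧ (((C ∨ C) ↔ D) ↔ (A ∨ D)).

A ∧ A = True ∧ True = True
C ∨ C = N ∨ N = N
(C ∨ C) ↔ D = N ↔ True = N
A ∨ D = True ∨ True = True
((C ∨ C) ↔ D) ↔ (A ∨ D) = N ↔ True = N
(A ∧ A) ∧ (((C ∨ C) ↔ D) ↔ (A ∨ D)) = True ∧ N = N

N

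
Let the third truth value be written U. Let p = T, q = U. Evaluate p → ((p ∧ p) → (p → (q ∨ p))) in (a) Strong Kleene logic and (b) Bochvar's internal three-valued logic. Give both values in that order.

In Strong Kleene logic: p ∧ p = T ∧ T = T
q ∨ p = U ∨ T = T
p → (q ∨ p) = T → T = T
(p ∧ p) → (p → (q ∨ p)) = T → T = T
p → ((p ∧ p) → (p → (q ∨ p))) = T → T = T
In Bochvar's internal three-valued logic: p ∧ p = T ∧ T = T
q ∨ p = U ∨ T = U
p → (q ∨ p) = T → U = U  [any arg is the third value ⇒ result is the third value]
(p ∧ p) → (p → (q ∨ p)) = T → U = U
p → ((p ∧ p) → (p → (q ∨ p))) = T → U = U
They differ because Strong Kleene logic and Bochvar's internal three-valued logic treat U differently under the binary connectives.

T; U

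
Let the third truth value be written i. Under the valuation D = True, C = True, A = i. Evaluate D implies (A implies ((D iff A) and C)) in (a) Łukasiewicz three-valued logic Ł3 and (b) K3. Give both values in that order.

In Łukasiewicz three-valued logic Ł3: D iff A = True iff i = i  [1 − |1−½|]
(D iff A) and C = i and True = i
A implies ((D iff A) and C) = i implies i = True
D implies (A implies ((D iff A) and C)) = True implies True = True
In K3: D iff A = True iff i = i
(D iff A) and C = i and True = i
A implies ((D iff A) and C) = i implies i = i  [not i or i]
D implies (A implies ((D iff A) and C)) = True implies i = i
They differ because Łukasiewicz three-valued logic Ł3 and K3 treat i differently under implication.

True; i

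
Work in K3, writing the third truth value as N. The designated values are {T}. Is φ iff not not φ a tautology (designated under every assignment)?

Countermodel: φ=N gives N, which is not designated.

No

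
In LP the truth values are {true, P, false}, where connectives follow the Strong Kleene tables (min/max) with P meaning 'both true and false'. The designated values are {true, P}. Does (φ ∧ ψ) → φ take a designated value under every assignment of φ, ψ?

Every assignment of φ, ψ over {true, P, false} gives a value in {true, P}.
In particular, with φ=P, ψ=P: (φ ∧ ψ) → φ = P.

Yes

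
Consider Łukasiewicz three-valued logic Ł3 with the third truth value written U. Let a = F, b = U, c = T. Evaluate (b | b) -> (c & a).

U

b | b = U | U = U
c & a = T & F = F
(b | b) -> (c & a) = U -> F = U  [min(1, 1−½+0)]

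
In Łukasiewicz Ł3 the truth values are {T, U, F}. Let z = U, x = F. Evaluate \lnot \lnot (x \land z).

F

x \land z = F \land U = F
\lnot (x \land z) = \lnot F = T
\lnot \lnot (x \land z) = \lnot T = F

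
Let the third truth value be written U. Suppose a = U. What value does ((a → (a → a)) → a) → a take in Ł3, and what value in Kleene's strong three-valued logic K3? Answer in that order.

In Ł3: a → a = U → U = ⊤
a → (a → a) = U → ⊤ = ⊤
(a → (a → a)) → a = ⊤ → U = U
((a → (a → a)) → a) → a = U → U = ⊤
In Kleene's strong three-valued logic K3: a → a = U → U = U  [¬U ∨ U]
a → (a → a) = U → U = U
(a → (a → a)) → a = U → U = U
((a → (a → a)) → a) → a = U → U = U
They differ because Ł3 and Kleene's strong three-valued logic K3 treat U differently under implication.

⊤; U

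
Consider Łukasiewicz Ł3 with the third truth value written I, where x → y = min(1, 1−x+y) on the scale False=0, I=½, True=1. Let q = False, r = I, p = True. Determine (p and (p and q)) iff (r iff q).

I

p and q = True and False = False
p and (p and q) = True and False = False
r iff q = I iff False = I  [1 − |½−0|]
(p and (p and q)) iff (r iff q) = False iff I = I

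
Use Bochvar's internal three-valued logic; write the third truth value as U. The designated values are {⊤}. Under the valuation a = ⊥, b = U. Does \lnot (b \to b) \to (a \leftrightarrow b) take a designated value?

b \to b = U \to U = U
\lnot (b \to b) = \lnot U = U
a \leftrightarrow b = ⊥ \leftrightarrow U = U
\lnot (b \to b) \to (a \leftrightarrow b) = U \to U = U
U ∉ {⊤}.

No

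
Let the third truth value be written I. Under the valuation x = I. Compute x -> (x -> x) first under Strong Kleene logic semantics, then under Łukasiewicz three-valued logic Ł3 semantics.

In Strong Kleene logic: x -> x = I -> I = I  [~I | I]
x -> (x -> x) = I -> I = I
In Łukasiewicz three-valued logic Ł3: x -> x = I -> I = 1  [min(1, 1−½+½)]
x -> (x -> x) = I -> 1 = 1
They differ because Strong Kleene logic and Łukasiewicz three-valued logic Ł3 treat I differently under implication.

I; 1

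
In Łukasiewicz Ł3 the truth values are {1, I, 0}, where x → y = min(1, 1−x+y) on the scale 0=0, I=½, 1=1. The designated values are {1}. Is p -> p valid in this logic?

Yes

Every assignment of p over {1, I, 0} gives a value in {1}.
In particular, with p=I: p -> p = 1.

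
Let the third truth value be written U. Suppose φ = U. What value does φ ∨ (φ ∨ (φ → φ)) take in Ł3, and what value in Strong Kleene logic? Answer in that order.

true; U

In Ł3: φ → φ = U → U = true  [min(1, 1−½+½)]
φ ∨ (φ → φ) = U ∨ true = true
φ ∨ (φ ∨ (φ → φ)) = U ∨ true = true
In Strong Kleene logic: φ → φ = U → U = U  [¬U ∨ U]
φ ∨ (φ → φ) = U ∨ U = U
φ ∨ (φ ∨ (φ → φ)) = U ∨ U = U
They differ because Ł3 and Strong Kleene logic treat U differently under implication.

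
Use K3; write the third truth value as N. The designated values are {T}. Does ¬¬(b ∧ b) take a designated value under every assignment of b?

No

Countermodel: b=N gives N, which is not designated.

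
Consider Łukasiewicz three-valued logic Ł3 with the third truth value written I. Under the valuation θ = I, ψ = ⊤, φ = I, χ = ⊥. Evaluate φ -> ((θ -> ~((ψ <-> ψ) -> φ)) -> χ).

I

ψ <-> ψ = ⊤ <-> ⊤ = ⊤
(ψ <-> ψ) -> φ = ⊤ -> I = I  [min(1, 1−1+½)]
~((ψ <-> ψ) -> φ) = ~I = I
θ -> ~((ψ <-> ψ) -> φ) = I -> I = ⊤
(θ -> ~((ψ <-> ψ) -> φ)) -> χ = ⊤ -> ⊥ = ⊥
φ -> ((θ -> ~((ψ <-> ψ) -> φ)) -> χ) = I -> ⊥ = I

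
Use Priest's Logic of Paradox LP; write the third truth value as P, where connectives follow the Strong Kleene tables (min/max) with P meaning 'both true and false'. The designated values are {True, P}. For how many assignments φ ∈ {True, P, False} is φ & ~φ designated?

φ=True: False ·
φ=P: P ✓
φ=False: False ·

1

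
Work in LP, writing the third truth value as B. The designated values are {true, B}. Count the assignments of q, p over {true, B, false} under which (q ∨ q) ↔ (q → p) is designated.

Of the 9 assignments, 5 give a value in {true, B}.

5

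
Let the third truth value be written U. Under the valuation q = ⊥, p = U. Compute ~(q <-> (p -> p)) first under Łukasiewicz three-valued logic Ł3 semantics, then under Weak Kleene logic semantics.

In Łukasiewicz three-valued logic Ł3: p -> p = U -> U = ⊤
q <-> (p -> p) = ⊥ <-> ⊤ = ⊥
~(q <-> (p -> p)) = ~⊥ = ⊤
In Weak Kleene logic: p -> p = U -> U = U
q <-> (p -> p) = ⊥ <-> U = U
~(q <-> (p -> p)) = ~U = U
They differ because Łukasiewicz three-valued logic Ł3 and Weak Kleene logic treat U differently under the binary connectives.

⊤; U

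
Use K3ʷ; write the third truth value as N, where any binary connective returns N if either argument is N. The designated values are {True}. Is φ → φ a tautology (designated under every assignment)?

No

Countermodel: φ=N gives N, which is not designated.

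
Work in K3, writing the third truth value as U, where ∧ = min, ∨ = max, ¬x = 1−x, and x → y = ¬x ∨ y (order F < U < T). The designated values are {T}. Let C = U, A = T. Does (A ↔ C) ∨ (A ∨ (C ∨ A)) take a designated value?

Yes

A ↔ C = T ↔ U = U
C ∨ A = U ∨ T = T
A ∨ (C ∨ A) = T ∨ T = T
(A ↔ C) ∨ (A ∨ (C ∨ A)) = U ∨ T = T
T ∈ {T}.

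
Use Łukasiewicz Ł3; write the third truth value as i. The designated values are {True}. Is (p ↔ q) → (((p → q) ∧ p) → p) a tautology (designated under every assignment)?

Every assignment of p, q over {True, i, False} gives a value in {True}.
In particular, with p=i, q=i: (p ↔ q) → (((p → q) ∧ p) → p) = True.

Yes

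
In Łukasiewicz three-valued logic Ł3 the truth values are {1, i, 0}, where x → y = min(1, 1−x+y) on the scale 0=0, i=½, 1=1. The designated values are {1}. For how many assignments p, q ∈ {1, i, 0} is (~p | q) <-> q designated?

6

Of the 9 assignments, 6 give a value in {1}.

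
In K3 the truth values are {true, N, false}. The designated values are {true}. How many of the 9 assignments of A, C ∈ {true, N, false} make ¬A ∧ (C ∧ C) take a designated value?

Designated under: (A=false, C=true).

1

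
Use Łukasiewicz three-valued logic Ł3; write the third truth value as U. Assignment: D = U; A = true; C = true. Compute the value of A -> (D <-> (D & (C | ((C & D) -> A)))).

C & D = true & U = U
(C & D) -> A = U -> true = true  [min(1, 1−½+1)]
C | ((C & D) -> A) = true | true = true
D & (C | ((C & D) -> A)) = U & true = U
D <-> (D & (C | ((C & D) -> A))) = U <-> U = true
A -> (D <-> (D & (C | ((C & D) -> A)))) = true -> true = true

true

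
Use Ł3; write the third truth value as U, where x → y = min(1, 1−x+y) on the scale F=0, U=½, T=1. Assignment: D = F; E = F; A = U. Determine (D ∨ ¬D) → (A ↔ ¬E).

¬D = ¬F = T
D ∨ ¬D = F ∨ T = T
¬E = ¬F = T
A ↔ ¬E = U ↔ T = U  [1 − |½−1|]
(D ∨ ¬D) → (A ↔ ¬E) = T → U = U

U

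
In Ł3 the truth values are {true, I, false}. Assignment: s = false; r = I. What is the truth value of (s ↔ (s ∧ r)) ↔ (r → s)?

s ∧ r = false ∧ I = false
s ↔ (s ∧ r) = false ↔ false = true
r → s = I → false = I  [min(1, 1−½+0)]
(s ↔ (s ∧ r)) ↔ (r → s) = true ↔ I = I

I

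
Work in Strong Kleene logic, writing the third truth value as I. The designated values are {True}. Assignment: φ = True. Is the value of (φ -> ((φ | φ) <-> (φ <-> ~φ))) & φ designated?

No

φ | φ = True | True = True
~φ = ~True = False
φ <-> ~φ = True <-> False = False
(φ | φ) <-> (φ <-> ~φ) = True <-> False = False
φ -> ((φ | φ) <-> (φ <-> ~φ)) = True -> False = False
(φ -> ((φ | φ) <-> (φ <-> ~φ))) & φ = False & True = False
False ∉ {True}.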